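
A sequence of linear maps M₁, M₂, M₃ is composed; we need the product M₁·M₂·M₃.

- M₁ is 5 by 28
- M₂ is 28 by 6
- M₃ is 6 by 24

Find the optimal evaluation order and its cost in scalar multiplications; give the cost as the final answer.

(M₁·(M₂·M₃)): cost 7392.
((M₁·M₂)·M₃): cost 1560.
Optimal: ((M₁·M₂)·M₃) with cost 1560.

1560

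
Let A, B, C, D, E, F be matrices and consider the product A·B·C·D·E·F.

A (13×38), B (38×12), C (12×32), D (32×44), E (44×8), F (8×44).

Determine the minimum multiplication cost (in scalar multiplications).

26088

Adjacent pairs: AB = 13·38·12 = 5928; BC = 38·12·32 = 14592; CD = 12·32·44 = 16896; DE = 32·44·8 = 11264; EF = 44·8·44 = 15488.
Length 3: A..C: k=1: 0+14592+13·38·32=30400; k=2: 5928+0+13·12·32=10920 → min 10920 | B..D: k=2: 0+16896+38·12·44=36960; k=3: 14592+0+38·32·44=68096 → min 36960 | C..E: k=3: 0+11264+12·32·8=14336; k=4: 16896+0+12·44·8=21120 → min 14336 | D..F: k=4: 0+15488+32·44·44=77440; k=5: 11264+0+32·8·44=22528 → min 22528.
Length 4: A..D: k=1: 0+36960+13·38·44=58696; k=2: 5928+16896+13·12·44=29688; k=3: 10920+0+13·32·44=29224 → min 29224 | B..E: k=2: 0+14336+38·12·8=17984; k=3: 14592+11264+38·32·8=35584; k=4: 36960+0+38·44·8=50336 → min 17984 | C..F: k=3: 0+22528+12·32·44=39424; k=4: 16896+15488+12·44·44=55616; k=5: 14336+0+12·8·44=18560 → min 18560.
Length 5: A..E: k=1: 0+17984+13·38·8=21936; k=2: 5928+14336+13·12·8=21512; k=3: 10920+11264+13·32·8=25512; k=4: 29224+0+13·44·8=33800 → min 21512 | B..F: k=2: 0+18560+38·12·44=38624; k=3: 14592+22528+38·32·44=90624; k=4: 36960+15488+38·44·44=126016; k=5: 17984+0+38·8·44=31360 → min 31360.
Length 6: A..F: k=1: 0+31360+13·38·44=53096; k=2: 5928+18560+13·12·44=31352; k=3: 10920+22528+13·32·44=51752; k=4: 29224+15488+13·44·44=69880; k=5: 21512+0+13·8·44=26088 → min 26088.
Optimal order: (((A·B)·(C·(D·E)))·F) with cost 26088.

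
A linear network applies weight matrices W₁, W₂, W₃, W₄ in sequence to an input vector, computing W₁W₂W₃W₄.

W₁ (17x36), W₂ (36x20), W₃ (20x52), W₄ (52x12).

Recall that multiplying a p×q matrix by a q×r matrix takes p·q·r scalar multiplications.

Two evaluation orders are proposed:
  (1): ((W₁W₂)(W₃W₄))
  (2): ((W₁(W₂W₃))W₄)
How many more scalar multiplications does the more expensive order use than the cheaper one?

Order (1) = ((W₁W₂)(W₃W₄)): (W₁W₂): 17×36 by 36×20 → 17×20, cost 17·36·20 = 12240; (W₃W₄): 20×52 by 52×12 → 20×12, cost 20·52·12 = 12480; ((W₁W₂)(W₃W₄)): 17×20 by 20×12 → 17×12, cost 17·20·12 = 4080; cumulative 28800. Total 28800.
Order (2) = ((W₁(W₂W₃))W₄): (W₂W₃): 36×20 by 20×52 → 36×52, cost 36·20·52 = 37440; (W₁(W₂W₃)): 17×36 by 36×52 → 17×52, cost 17·36·52 = 31824; cumulative 69264; ((W₁(W₂W₃))W₄): 17×52 by 52×12 → 17×12, cost 17·52·12 = 10608; cumulative 79872. Total 79872.
Difference: |28800 − 79872| = 51072.

51072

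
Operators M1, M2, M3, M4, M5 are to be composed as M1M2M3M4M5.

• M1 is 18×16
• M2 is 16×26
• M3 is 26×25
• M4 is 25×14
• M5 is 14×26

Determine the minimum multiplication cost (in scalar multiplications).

25508

Adjacent pairs: M1M2 = 18·16·26 = 7488; M2M3 = 16·26·25 = 10400; M3M4 = 26·25·14 = 9100; M4M5 = 25·14·26 = 9100.
Length 3: M1..M3: k=1: 0+10400+18·16·25=17600; k=2: 7488+0+18·26·25=19188 → min 17600 | M2..M4: k=2: 0+9100+16·26·14=14924; k=3: 10400+0+16·25·14=16000 → min 14924 | M3..M5: k=3: 0+9100+26·25·26=26000; k=4: 9100+0+26·14·26=18564 → min 18564.
Length 4: M1..M4: k=1: 0+14924+18·16·14=18956; k=2: 7488+9100+18·26·14=23140; k=3: 17600+0+18·25·14=23900 → min 18956 | M2..M5: k=2: 0+18564+16·26·26=29380; k=3: 10400+9100+16·25·26=29900; k=4: 14924+0+16·14·26=20748 → min 20748.
Length 5: M1..M5: k=1: 0+20748+18·16·26=28236; k=2: 7488+18564+18·26·26=38220; k=3: 17600+9100+18·25·26=38400; k=4: 18956+0+18·14·26=25508 → min 25508.
Optimal order: ((M1(M2(M3M4)))M5) with cost 25508.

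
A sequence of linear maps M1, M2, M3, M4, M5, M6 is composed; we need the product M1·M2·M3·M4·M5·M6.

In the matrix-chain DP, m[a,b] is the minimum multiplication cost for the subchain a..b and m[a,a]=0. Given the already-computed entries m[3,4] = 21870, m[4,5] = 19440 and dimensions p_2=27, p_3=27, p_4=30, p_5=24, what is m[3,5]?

m[3,5] = min over k∈[3,4] of m[3,k]+m[k+1,5]+p_{2}·p_k·p_{5}.
k=3: 0 + 19440 + 27·27·24 = 36936; k=4: 21870 + 0 + 27·30·24 = 41310.
Minimum: 36936 at k=3.

36936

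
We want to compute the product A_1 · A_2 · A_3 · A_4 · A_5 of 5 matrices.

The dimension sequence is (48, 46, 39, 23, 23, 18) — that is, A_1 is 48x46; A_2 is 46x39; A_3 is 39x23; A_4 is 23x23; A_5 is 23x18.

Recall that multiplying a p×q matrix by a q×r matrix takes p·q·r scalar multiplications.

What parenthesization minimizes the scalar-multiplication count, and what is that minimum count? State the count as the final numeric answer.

Adjacent pairs: A_1A_2 = 48·46·39 = 86112; A_2A_3 = 46·39·23 = 41262; A_3A_4 = 39·23·23 = 20631; A_4A_5 = 23·23·18 = 9522.
Length 3: A_1..A_3: k=1: 0+41262+48·46·23=92046; k=2: 86112+0+48·39·23=129168 → min 92046 | A_2..A_4: k=2: 0+20631+46·39·23=61893; k=3: 41262+0+46·23·23=65596 → min 61893 | A_3..A_5: k=3: 0+9522+39·23·18=25668; k=4: 20631+0+39·23·18=36777 → min 25668.
Length 4: A_1..A_4: k=1: 0+61893+48·46·23=112677; k=2: 86112+20631+48·39·23=149799; k=3: 92046+0+48·23·23=117438 → min 112677 | A_2..A_5: k=2: 0+25668+46·39·18=57960; k=3: 41262+9522+46·23·18=69828; k=4: 61893+0+46·23·18=80937 → min 57960.
Length 5: A_1..A_5: k=1: 0+57960+48·46·18=97704; k=2: 86112+25668+48·39·18=145476; k=3: 92046+9522+48·23·18=121440; k=4: 112677+0+48·23·18=132549 → min 97704.
Optimal parenthesization: (A_1 · (A_2 · (A_3 · (A_4 · A_5)))) with cost 97704.

97704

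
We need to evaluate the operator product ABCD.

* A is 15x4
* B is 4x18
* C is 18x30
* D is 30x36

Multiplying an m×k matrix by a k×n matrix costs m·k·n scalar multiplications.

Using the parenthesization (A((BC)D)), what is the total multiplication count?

8640

(BC): 4×18 by 18×30 → 4×30, cost 4·18·30 = 2160
((BC)D): 4×30 by 30×36 → 4×36, cost 4·30·36 = 4320; cumulative 6480
(A((BC)D)): 15×4 by 4×36 → 15×36, cost 15·4·36 = 2160; cumulative 8640
Total: 8640 scalar multiplications.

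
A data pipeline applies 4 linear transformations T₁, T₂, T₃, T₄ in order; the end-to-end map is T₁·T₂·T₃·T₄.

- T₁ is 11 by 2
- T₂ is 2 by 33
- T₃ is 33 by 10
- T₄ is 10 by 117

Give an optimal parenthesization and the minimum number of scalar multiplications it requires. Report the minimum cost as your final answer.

Adjacent pairs: T₁T₂ = 11·2·33 = 726; T₂T₃ = 2·33·10 = 660; T₃T₄ = 33·10·117 = 38610.
Length 3: T₁..T₃: k=1: 0+660+11·2·10=880; k=2: 726+0+11·33·10=4356 → min 880 | T₂..T₄: k=2: 0+38610+2·33·117=46332; k=3: 660+0+2·10·117=3000 → min 3000.
Length 4: T₁..T₄: k=1: 0+3000+11·2·117=5574; k=2: 726+38610+11·33·117=81807; k=3: 880+0+11·10·117=13750 → min 5574.
Optimal parenthesization: (T₁·((T₂·T₃)·T₄)) with cost 5574.

5574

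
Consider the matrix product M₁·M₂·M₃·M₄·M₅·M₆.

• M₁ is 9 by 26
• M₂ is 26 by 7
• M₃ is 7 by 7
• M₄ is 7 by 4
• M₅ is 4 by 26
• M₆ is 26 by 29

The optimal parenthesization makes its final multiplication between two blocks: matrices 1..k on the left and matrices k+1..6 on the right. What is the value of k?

Adjacent pairs: M₁M₂ = 9·26·7 = 1638; M₂M₃ = 26·7·7 = 1274; M₃M₄ = 7·7·4 = 196; M₄M₅ = 7·4·26 = 728; M₅M₆ = 4·26·29 = 3016.
Length 3: M₁..M₃: k=1: 0+1274+9·26·7=2912; k=2: 1638+0+9·7·7=2079 → min 2079 | M₂..M₄: k=2: 0+196+26·7·4=924; k=3: 1274+0+26·7·4=2002 → min 924 | M₃..M₅: k=3: 0+728+7·7·26=2002; k=4: 196+0+7·4·26=924 → min 924 | M₄..M₆: k=4: 0+3016+7·4·29=3828; k=5: 728+0+7·26·29=6006 → min 3828.
Length 4: M₁..M₄: k=1: 0+924+9·26·4=1860; k=2: 1638+196+9·7·4=2086; k=3: 2079+0+9·7·4=2331 → min 1860 | M₂..M₅: k=2: 0+924+26·7·26=5656; k=3: 1274+728+26·7·26=6734; k=4: 924+0+26·4·26=3628 → min 3628 | M₃..M₆: k=3: 0+3828+7·7·29=5249; k=4: 196+3016+7·4·29=4024; k=5: 924+0+7·26·29=6202 → min 4024.
Length 5: M₁..M₅: k=1: 0+3628+9·26·26=9712; k=2: 1638+924+9·7·26=4200; k=3: 2079+728+9·7·26=4445; k=4: 1860+0+9·4·26=2796 → min 2796 | M₂..M₆: k=2: 0+4024+26·7·29=9302; k=3: 1274+3828+26·7·29=10380; k=4: 924+3016+26·4·29=6956; k=5: 3628+0+26·26·29=23232 → min 6956.
Top-level splits: k=1: (M₁..M₁)·(M₂..M₆) → 0+6956+9·26·29 = 13742; k=2: (M₁..M₂)·(M₃..M₆) → 1638+4024+9·7·29 = 7489; k=3: (M₁..M₃)·(M₄..M₆) → 2079+3828+9·7·29 = 7734; k=4: (M₁..M₄)·(M₅..M₆) → 1860+3016+9·4·29 = 5920; k=5: (M₁..M₅)·(M₆..M₆) → 2796+0+9·26·29 = 9582.
Best split is after M₄, i.e. k = 4.

4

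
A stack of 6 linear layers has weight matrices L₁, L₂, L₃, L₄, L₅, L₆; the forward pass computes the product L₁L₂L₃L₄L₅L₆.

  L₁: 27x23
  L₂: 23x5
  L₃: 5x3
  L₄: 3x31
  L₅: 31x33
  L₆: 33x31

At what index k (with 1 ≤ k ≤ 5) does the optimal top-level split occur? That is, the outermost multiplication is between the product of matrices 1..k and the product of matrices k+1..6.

Adjacent pairs: L₁L₂ = 27·23·5 = 3105; L₂L₃ = 23·5·3 = 345; L₃L₄ = 5·3·31 = 465; L₄L₅ = 3·31·33 = 3069; L₅L₆ = 31·33·31 = 31713.
Length 3: L₁..L₃: k=1: 0+345+27·23·3=2208; k=2: 3105+0+27·5·3=3510 → min 2208 | L₂..L₄: k=2: 0+465+23·5·31=4030; k=3: 345+0+23·3·31=2484 → min 2484 | L₃..L₅: k=3: 0+3069+5·3·33=3564; k=4: 465+0+5·31·33=5580 → min 3564 | L₄..L₆: k=4: 0+31713+3·31·31=34596; k=5: 3069+0+3·33·31=6138 → min 6138.
Length 4: L₁..L₄: k=1: 0+2484+27·23·31=21735; k=2: 3105+465+27·5·31=7755; k=3: 2208+0+27·3·31=4719 → min 4719 | L₂..L₅: k=2: 0+3564+23·5·33=7359; k=3: 345+3069+23·3·33=5691; k=4: 2484+0+23·31·33=26013 → min 5691 | L₃..L₆: k=3: 0+6138+5·3·31=6603; k=4: 465+31713+5·31·31=36983; k=5: 3564+0+5·33·31=8679 → min 6603.
Length 5: L₁..L₅: k=1: 0+5691+27·23·33=26184; k=2: 3105+3564+27·5·33=11124; k=3: 2208+3069+27·3·33=7950; k=4: 4719+0+27·31·33=32340 → min 7950 | L₂..L₆: k=2: 0+6603+23·5·31=10168; k=3: 345+6138+23·3·31=8622; k=4: 2484+31713+23·31·31=56300; k=5: 5691+0+23·33·31=29220 → min 8622.
Top-level splits: k=1: (L₁..L₁)·(L₂..L₆) → 0+8622+27·23·31 = 27873; k=2: (L₁..L₂)·(L₃..L₆) → 3105+6603+27·5·31 = 13893; k=3: (L₁..L₃)·(L₄..L₆) → 2208+6138+27·3·31 = 10857; k=4: (L₁..L₄)·(L₅..L₆) → 4719+31713+27·31·31 = 62379; k=5: (L₁..L₅)·(L₆..L₆) → 7950+0+27·33·31 = 35571.
Best split is after L₃, i.e. k = 3.

3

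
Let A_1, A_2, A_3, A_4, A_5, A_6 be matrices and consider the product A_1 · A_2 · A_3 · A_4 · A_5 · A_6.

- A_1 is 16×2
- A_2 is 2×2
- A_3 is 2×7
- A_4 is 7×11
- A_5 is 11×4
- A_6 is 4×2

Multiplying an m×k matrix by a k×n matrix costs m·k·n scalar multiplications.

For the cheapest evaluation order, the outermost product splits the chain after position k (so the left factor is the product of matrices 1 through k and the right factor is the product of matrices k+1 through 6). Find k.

Adjacent pairs: A_1A_2 = 16·2·2 = 64; A_2A_3 = 2·2·7 = 28; A_3A_4 = 2·7·11 = 154; A_4A_5 = 7·11·4 = 308; A_5A_6 = 11·4·2 = 88.
Length 3: A_1..A_3: k=1: 0+28+16·2·7=252; k=2: 64+0+16·2·7=288 → min 252 | A_2..A_4: k=2: 0+154+2·2·11=198; k=3: 28+0+2·7·11=182 → min 182 | A_3..A_5: k=3: 0+308+2·7·4=364; k=4: 154+0+2·11·4=242 → min 242 | A_4..A_6: k=4: 0+88+7·11·2=242; k=5: 308+0+7·4·2=364 → min 242.
Length 4: A_1..A_4: k=1: 0+182+16·2·11=534; k=2: 64+154+16·2·11=570; k=3: 252+0+16·7·11=1484 → min 534 | A_2..A_5: k=2: 0+242+2·2·4=258; k=3: 28+308+2·7·4=392; k=4: 182+0+2·11·4=270 → min 258 | A_3..A_6: k=3: 0+242+2·7·2=270; k=4: 154+88+2·11·2=286; k=5: 242+0+2·4·2=258 → min 258.
Length 5: A_1..A_5: k=1: 0+258+16·2·4=386; k=2: 64+242+16·2·4=434; k=3: 252+308+16·7·4=1008; k=4: 534+0+16·11·4=1238 → min 386 | A_2..A_6: k=2: 0+258+2·2·2=266; k=3: 28+242+2·7·2=298; k=4: 182+88+2·11·2=314; k=5: 258+0+2·4·2=274 → min 266.
Top-level splits: k=1: (A_1..A_1)·(A_2..A_6) → 0+266+16·2·2 = 330; k=2: (A_1..A_2)·(A_3..A_6) → 64+258+16·2·2 = 386; k=3: (A_1..A_3)·(A_4..A_6) → 252+242+16·7·2 = 718; k=4: (A_1..A_4)·(A_5..A_6) → 534+88+16·11·2 = 974; k=5: (A_1..A_5)·(A_6..A_6) → 386+0+16·4·2 = 514.
Best split is after A_1, i.e. k = 1.

1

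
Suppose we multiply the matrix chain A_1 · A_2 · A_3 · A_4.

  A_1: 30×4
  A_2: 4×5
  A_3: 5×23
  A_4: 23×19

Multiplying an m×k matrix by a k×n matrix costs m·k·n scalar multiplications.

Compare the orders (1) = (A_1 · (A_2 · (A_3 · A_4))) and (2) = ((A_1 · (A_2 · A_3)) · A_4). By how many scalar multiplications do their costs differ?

11485

Order (1) = (A_1 · (A_2 · (A_3 · A_4))): (A_3 · A_4): 5×23 by 23×19 → 5×19, cost 5·23·19 = 2185; (A_2 · (A_3 · A_4)): 4×5 by 5×19 → 4×19, cost 4·5·19 = 380; cumulative 2565; (A_1 · (A_2 · (A_3 · A_4))): 30×4 by 4×19 → 30×19, cost 30·4·19 = 2280; cumulative 4845. Total 4845.
Order (2) = ((A_1 · (A_2 · A_3)) · A_4): (A_2 · A_3): 4×5 by 5×23 → 4×23, cost 4·5·23 = 460; (A_1 · (A_2 · A_3)): 30×4 by 4×23 → 30×23, cost 30·4·23 = 2760; cumulative 3220; ((A_1 · (A_2 · A_3)) · A_4): 30×23 by 23×19 → 30×19, cost 30·23·19 = 13110; cumulative 16330. Total 16330.
Difference: |4845 − 16330| = 11485.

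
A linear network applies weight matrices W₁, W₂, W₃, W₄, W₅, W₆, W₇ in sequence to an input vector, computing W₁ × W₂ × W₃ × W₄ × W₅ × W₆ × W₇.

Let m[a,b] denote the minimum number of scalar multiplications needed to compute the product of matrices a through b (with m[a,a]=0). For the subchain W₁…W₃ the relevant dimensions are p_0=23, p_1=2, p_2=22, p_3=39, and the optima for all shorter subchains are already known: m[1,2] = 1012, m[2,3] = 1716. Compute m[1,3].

m[1,3] = min over k∈[1,2] of m[1,k]+m[k+1,3]+p_{0}·p_k·p_{3}.
k=1: 0 + 1716 + 23·2·39 = 3510; k=2: 1012 + 0 + 23·22·39 = 20746.
Minimum: 3510 at k=1.

3510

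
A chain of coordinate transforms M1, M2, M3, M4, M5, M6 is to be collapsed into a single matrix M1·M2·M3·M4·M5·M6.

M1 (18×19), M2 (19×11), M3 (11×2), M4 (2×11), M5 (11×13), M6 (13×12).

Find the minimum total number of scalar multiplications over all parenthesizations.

2132

Adjacent pairs: M1M2 = 18·19·11 = 3762; M2M3 = 19·11·2 = 418; M3M4 = 11·2·11 = 242; M4M5 = 2·11·13 = 286; M5M6 = 11·13·12 = 1716.
Length 3: M1..M3: k=1: 0+418+18·19·2=1102; k=2: 3762+0+18·11·2=4158 → min 1102 | M2..M4: k=2: 0+242+19·11·11=2541; k=3: 418+0+19·2·11=836 → min 836 | M3..M5: k=3: 0+286+11·2·13=572; k=4: 242+0+11·11·13=1815 → min 572 | M4..M6: k=4: 0+1716+2·11·12=1980; k=5: 286+0+2·13·12=598 → min 598.
Length 4: M1..M4: k=1: 0+836+18·19·11=4598; k=2: 3762+242+18·11·11=6182; k=3: 1102+0+18·2·11=1498 → min 1498 | M2..M5: k=2: 0+572+19·11·13=3289; k=3: 418+286+19·2·13=1198; k=4: 836+0+19·11·13=3553 → min 1198 | M3..M6: k=3: 0+598+11·2·12=862; k=4: 242+1716+11·11·12=3410; k=5: 572+0+11·13·12=2288 → min 862.
Length 5: M1..M5: k=1: 0+1198+18·19·13=5644; k=2: 3762+572+18·11·13=6908; k=3: 1102+286+18·2·13=1856; k=4: 1498+0+18·11·13=4072 → min 1856 | M2..M6: k=2: 0+862+19·11·12=3370; k=3: 418+598+19·2·12=1472; k=4: 836+1716+19·11·12=5060; k=5: 1198+0+19·13·12=4162 → min 1472.
Length 6: M1..M6: k=1: 0+1472+18·19·12=5576; k=2: 3762+862+18·11·12=7000; k=3: 1102+598+18·2·12=2132; k=4: 1498+1716+18·11·12=5590; k=5: 1856+0+18·13·12=4664 → min 2132.
Optimal order: ((M1·(M2·M3))·((M4·M5)·M6)) with cost 2132.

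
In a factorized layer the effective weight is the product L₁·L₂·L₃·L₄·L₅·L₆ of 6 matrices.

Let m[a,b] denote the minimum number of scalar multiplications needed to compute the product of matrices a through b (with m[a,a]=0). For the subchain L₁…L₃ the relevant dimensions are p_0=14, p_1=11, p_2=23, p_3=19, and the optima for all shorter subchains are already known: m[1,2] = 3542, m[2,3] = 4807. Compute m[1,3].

7733

m[1,3] = min over k∈[1,2] of m[1,k]+m[k+1,3]+p_{0}·p_k·p_{3}.
k=1: 0 + 4807 + 14·11·19 = 7733; k=2: 3542 + 0 + 14·23·19 = 9660.
Minimum: 7733 at k=1.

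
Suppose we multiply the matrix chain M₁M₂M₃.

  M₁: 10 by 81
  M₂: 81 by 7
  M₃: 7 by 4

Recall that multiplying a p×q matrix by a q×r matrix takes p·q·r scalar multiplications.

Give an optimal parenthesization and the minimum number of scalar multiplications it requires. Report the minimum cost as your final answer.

(M₁(M₂M₃)): cost 5508.
((M₁M₂)M₃): cost 5950.
Optimal: (M₁(M₂M₃)) with cost 5508.

5508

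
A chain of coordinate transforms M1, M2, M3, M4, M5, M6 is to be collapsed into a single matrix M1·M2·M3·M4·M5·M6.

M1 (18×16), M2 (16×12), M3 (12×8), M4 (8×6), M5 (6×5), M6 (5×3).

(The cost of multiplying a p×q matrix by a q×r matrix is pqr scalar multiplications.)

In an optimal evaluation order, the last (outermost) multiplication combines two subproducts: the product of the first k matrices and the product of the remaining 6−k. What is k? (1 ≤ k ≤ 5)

1

Adjacent pairs: M1M2 = 18·16·12 = 3456; M2M3 = 16·12·8 = 1536; M3M4 = 12·8·6 = 576; M4M5 = 8·6·5 = 240; M5M6 = 6·5·3 = 90.
Length 3: M1..M3: k=1: 0+1536+18·16·8=3840; k=2: 3456+0+18·12·8=5184 → min 3840 | M2..M4: k=2: 0+576+16·12·6=1728; k=3: 1536+0+16·8·6=2304 → min 1728 | M3..M5: k=3: 0+240+12·8·5=720; k=4: 576+0+12·6·5=936 → min 720 | M4..M6: k=4: 0+90+8·6·3=234; k=5: 240+0+8·5·3=360 → min 234.
Length 4: M1..M4: k=1: 0+1728+18·16·6=3456; k=2: 3456+576+18·12·6=5328; k=3: 3840+0+18·8·6=4704 → min 3456 | M2..M5: k=2: 0+720+16·12·5=1680; k=3: 1536+240+16·8·5=2416; k=4: 1728+0+16·6·5=2208 → min 1680 | M3..M6: k=3: 0+234+12·8·3=522; k=4: 576+90+12·6·3=882; k=5: 720+0+12·5·3=900 → min 522.
Length 5: M1..M5: k=1: 0+1680+18·16·5=3120; k=2: 3456+720+18·12·5=5256; k=3: 3840+240+18·8·5=4800; k=4: 3456+0+18·6·5=3996 → min 3120 | M2..M6: k=2: 0+522+16·12·3=1098; k=3: 1536+234+16·8·3=2154; k=4: 1728+90+16·6·3=2106; k=5: 1680+0+16·5·3=1920 → min 1098.
Top-level splits: k=1: (M1..M1)·(M2..M6) → 0+1098+18·16·3 = 1962; k=2: (M1..M2)·(M3..M6) → 3456+522+18·12·3 = 4626; k=3: (M1..M3)·(M4..M6) → 3840+234+18·8·3 = 4506; k=4: (M1..M4)·(M5..M6) → 3456+90+18·6·3 = 3870; k=5: (M1..M5)·(M6..M6) → 3120+0+18·5·3 = 3390.
Best split is after M1, i.e. k = 1.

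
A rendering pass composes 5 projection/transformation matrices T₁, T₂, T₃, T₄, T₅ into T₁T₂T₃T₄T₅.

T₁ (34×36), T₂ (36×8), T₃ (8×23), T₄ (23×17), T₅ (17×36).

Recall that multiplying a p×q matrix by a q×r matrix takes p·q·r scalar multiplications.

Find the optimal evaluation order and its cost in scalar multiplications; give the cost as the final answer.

27608

Adjacent pairs: T₁T₂ = 34·36·8 = 9792; T₂T₃ = 36·8·23 = 6624; T₃T₄ = 8·23·17 = 3128; T₄T₅ = 23·17·36 = 14076.
Length 3: T₁..T₃: k=1: 0+6624+34·36·23=34776; k=2: 9792+0+34·8·23=16048 → min 16048 | T₂..T₄: k=2: 0+3128+36·8·17=8024; k=3: 6624+0+36·23·17=20700 → min 8024 | T₃..T₅: k=3: 0+14076+8·23·36=20700; k=4: 3128+0+8·17·36=8024 → min 8024.
Length 4: T₁..T₄: k=1: 0+8024+34·36·17=28832; k=2: 9792+3128+34·8·17=17544; k=3: 16048+0+34·23·17=29342 → min 17544 | T₂..T₅: k=2: 0+8024+36·8·36=18392; k=3: 6624+14076+36·23·36=50508; k=4: 8024+0+36·17·36=30056 → min 18392.
Length 5: T₁..T₅: k=1: 0+18392+34·36·36=62456; k=2: 9792+8024+34·8·36=27608; k=3: 16048+14076+34·23·36=58276; k=4: 17544+0+34·17·36=38352 → min 27608.
Optimal parenthesization: ((T₁T₂)((T₃T₄)T₅)) with cost 27608.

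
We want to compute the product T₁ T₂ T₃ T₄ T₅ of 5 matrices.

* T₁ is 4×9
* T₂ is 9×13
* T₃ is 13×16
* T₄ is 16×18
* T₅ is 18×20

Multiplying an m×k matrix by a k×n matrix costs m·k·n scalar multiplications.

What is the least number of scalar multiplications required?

3892

Adjacent pairs: T₁T₂ = 4·9·13 = 468; T₂T₃ = 9·13·16 = 1872; T₃T₄ = 13·16·18 = 3744; T₄T₅ = 16·18·20 = 5760.
Length 3: T₁..T₃: k=1: 0+1872+4·9·16=2448; k=2: 468+0+4·13·16=1300 → min 1300 | T₂..T₄: k=2: 0+3744+9·13·18=5850; k=3: 1872+0+9·16·18=4464 → min 4464 | T₃..T₅: k=3: 0+5760+13·16·20=9920; k=4: 3744+0+13·18·20=8424 → min 8424.
Length 4: T₁..T₄: k=1: 0+4464+4·9·18=5112; k=2: 468+3744+4·13·18=5148; k=3: 1300+0+4·16·18=2452 → min 2452 | T₂..T₅: k=2: 0+8424+9·13·20=10764; k=3: 1872+5760+9·16·20=10512; k=4: 4464+0+9·18·20=7704 → min 7704.
Length 5: T₁..T₅: k=1: 0+7704+4·9·20=8424; k=2: 468+8424+4·13·20=9932; k=3: 1300+5760+4·16·20=8340; k=4: 2452+0+4·18·20=3892 → min 3892.
Optimal order: ((((T₁ T₂) T₃) T₄) T₅) with cost 3892.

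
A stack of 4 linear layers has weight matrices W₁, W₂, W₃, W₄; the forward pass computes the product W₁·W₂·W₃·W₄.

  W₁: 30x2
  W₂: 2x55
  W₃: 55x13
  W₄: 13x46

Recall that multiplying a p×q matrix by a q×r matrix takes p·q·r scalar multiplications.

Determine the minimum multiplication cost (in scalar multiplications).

5386

Adjacent pairs: W₁W₂ = 30·2·55 = 3300; W₂W₃ = 2·55·13 = 1430; W₃W₄ = 55·13·46 = 32890.
Length 3: W₁..W₃: k=1: 0+1430+30·2·13=2210; k=2: 3300+0+30·55·13=24750 → min 2210 | W₂..W₄: k=2: 0+32890+2·55·46=37950; k=3: 1430+0+2·13·46=2626 → min 2626.
Length 4: W₁..W₄: k=1: 0+2626+30·2·46=5386; k=2: 3300+32890+30·55·46=112090; k=3: 2210+0+30·13·46=20150 → min 5386.
Optimal order: (W₁·((W₂·W₃)·W₄)) with cost 5386.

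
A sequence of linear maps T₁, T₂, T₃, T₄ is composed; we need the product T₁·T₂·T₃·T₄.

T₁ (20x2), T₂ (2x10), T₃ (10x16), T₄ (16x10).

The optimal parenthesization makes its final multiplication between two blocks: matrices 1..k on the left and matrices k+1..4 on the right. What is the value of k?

1

Adjacent pairs: T₁T₂ = 20·2·10 = 400; T₂T₃ = 2·10·16 = 320; T₃T₄ = 10·16·10 = 1600.
Length 3: T₁..T₃: k=1: 0+320+20·2·16=960; k=2: 400+0+20·10·16=3600 → min 960 | T₂..T₄: k=2: 0+1600+2·10·10=1800; k=3: 320+0+2·16·10=640 → min 640.
Top-level splits: k=1: (T₁..T₁)·(T₂..T₄) → 0+640+20·2·10 = 1040; k=2: (T₁..T₂)·(T₃..T₄) → 400+1600+20·10·10 = 4000; k=3: (T₁..T₃)·(T₄..T₄) → 960+0+20·16·10 = 4160.
Best split is after T₁, i.e. k = 1.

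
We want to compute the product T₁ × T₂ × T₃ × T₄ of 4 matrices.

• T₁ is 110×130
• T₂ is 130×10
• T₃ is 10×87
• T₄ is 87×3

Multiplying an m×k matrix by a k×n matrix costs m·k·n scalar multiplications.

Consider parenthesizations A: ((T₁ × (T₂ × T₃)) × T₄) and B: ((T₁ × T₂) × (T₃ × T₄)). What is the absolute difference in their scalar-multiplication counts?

Order A = ((T₁ × (T₂ × T₃)) × T₄): (T₂ × T₃): 130×10 by 10×87 → 130×87, cost 130·10·87 = 113100; (T₁ × (T₂ × T₃)): 110×130 by 130×87 → 110×87, cost 110·130·87 = 1244100; cumulative 1357200; ((T₁ × (T₂ × T₃)) × T₄): 110×87 by 87×3 → 110×3, cost 110·87·3 = 28710; cumulative 1385910. Total 1385910.
Order B = ((T₁ × T₂) × (T₃ × T₄)): (T₁ × T₂): 110×130 by 130×10 → 110×10, cost 110·130·10 = 143000; (T₃ × T₄): 10×87 by 87×3 → 10×3, cost 10·87·3 = 2610; ((T₁ × T₂) × (T₃ × T₄)): 110×10 by 10×3 → 110×3, cost 110·10·3 = 3300; cumulative 148910. Total 148910.
Difference: |1385910 − 148910| = 1237000.

1237000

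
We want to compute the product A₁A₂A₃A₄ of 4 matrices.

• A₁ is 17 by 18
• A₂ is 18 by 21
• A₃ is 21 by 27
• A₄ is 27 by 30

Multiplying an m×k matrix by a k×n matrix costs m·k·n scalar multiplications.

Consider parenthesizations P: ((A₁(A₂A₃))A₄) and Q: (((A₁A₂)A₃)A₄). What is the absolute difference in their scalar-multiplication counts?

Order P = ((A₁(A₂A₃))A₄): (A₂A₃): 18×21 by 21×27 → 18×27, cost 18·21·27 = 10206; (A₁(A₂A₃)): 17×18 by 18×27 → 17×27, cost 17·18·27 = 8262; cumulative 18468; ((A₁(A₂A₃))A₄): 17×27 by 27×30 → 17×30, cost 17·27·30 = 13770; cumulative 32238. Total 32238.
Order Q = (((A₁A₂)A₃)A₄): (A₁A₂): 17×18 by 18×21 → 17×21, cost 17·18·21 = 6426; ((A₁A₂)A₃): 17×21 by 21×27 → 17×27, cost 17·21·27 = 9639; cumulative 16065; (((A₁A₂)A₃)A₄): 17×27 by 27×30 → 17×30, cost 17·27·30 = 13770; cumulative 29835. Total 29835.
Difference: |32238 − 29835| = 2403.

2403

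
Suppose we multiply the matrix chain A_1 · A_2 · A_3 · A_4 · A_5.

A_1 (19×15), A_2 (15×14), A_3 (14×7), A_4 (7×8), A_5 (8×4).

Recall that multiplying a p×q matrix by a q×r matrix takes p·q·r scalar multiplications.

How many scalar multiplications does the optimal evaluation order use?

Adjacent pairs: A_1A_2 = 19·15·14 = 3990; A_2A_3 = 15·14·7 = 1470; A_3A_4 = 14·7·8 = 784; A_4A_5 = 7·8·4 = 224.
Length 3: A_1..A_3: k=1: 0+1470+19·15·7=3465; k=2: 3990+0+19·14·7=5852 → min 3465 | A_2..A_4: k=2: 0+784+15·14·8=2464; k=3: 1470+0+15·7·8=2310 → min 2310 | A_3..A_5: k=3: 0+224+14·7·4=616; k=4: 784+0+14·8·4=1232 → min 616.
Length 4: A_1..A_4: k=1: 0+2310+19·15·8=4590; k=2: 3990+784+19·14·8=6902; k=3: 3465+0+19·7·8=4529 → min 4529 | A_2..A_5: k=2: 0+616+15·14·4=1456; k=3: 1470+224+15·7·4=2114; k=4: 2310+0+15·8·4=2790 → min 1456.
Length 5: A_1..A_5: k=1: 0+1456+19·15·4=2596; k=2: 3990+616+19·14·4=5670; k=3: 3465+224+19·7·4=4221; k=4: 4529+0+19·8·4=5137 → min 2596.
Optimal order: (A_1 · (A_2 · (A_3 · (A_4 · A_5)))) with cost 2596.

2596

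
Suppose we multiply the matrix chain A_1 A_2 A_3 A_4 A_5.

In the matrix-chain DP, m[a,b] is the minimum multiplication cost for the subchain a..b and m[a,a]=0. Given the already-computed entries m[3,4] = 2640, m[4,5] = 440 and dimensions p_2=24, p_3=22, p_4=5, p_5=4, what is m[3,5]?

2552

m[3,5] = min over k∈[3,4] of m[3,k]+m[k+1,5]+p_{2}·p_k·p_{5}.
k=3: 0 + 440 + 24·22·4 = 2552; k=4: 2640 + 0 + 24·5·4 = 3120.
Minimum: 2552 at k=3.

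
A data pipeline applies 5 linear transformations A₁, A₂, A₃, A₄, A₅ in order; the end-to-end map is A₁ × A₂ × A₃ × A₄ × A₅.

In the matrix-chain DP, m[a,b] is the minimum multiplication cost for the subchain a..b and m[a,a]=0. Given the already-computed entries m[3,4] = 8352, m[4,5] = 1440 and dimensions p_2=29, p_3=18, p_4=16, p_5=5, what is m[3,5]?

m[3,5] = min over k∈[3,4] of m[3,k]+m[k+1,5]+p_{2}·p_k·p_{5}.
k=3: 0 + 1440 + 29·18·5 = 4050; k=4: 8352 + 0 + 29·16·5 = 10672.
Minimum: 4050 at k=3.

4050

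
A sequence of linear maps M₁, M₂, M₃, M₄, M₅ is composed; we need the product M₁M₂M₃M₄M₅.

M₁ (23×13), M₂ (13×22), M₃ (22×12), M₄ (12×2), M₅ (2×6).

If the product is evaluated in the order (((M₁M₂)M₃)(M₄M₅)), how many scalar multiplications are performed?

(M₁M₂): 23×13 by 13×22 → 23×22, cost 23·13·22 = 6578
((M₁M₂)M₃): 23×22 by 22×12 → 23×12, cost 23·22·12 = 6072; cumulative 12650
(M₄M₅): 12×2 by 2×6 → 12×6, cost 12·2·6 = 144
(((M₁M₂)M₃)(M₄M₅)): 23×12 by 12×6 → 23×6, cost 23·12·6 = 1656; cumulative 14450
Total: 14450 scalar multiplications.

14450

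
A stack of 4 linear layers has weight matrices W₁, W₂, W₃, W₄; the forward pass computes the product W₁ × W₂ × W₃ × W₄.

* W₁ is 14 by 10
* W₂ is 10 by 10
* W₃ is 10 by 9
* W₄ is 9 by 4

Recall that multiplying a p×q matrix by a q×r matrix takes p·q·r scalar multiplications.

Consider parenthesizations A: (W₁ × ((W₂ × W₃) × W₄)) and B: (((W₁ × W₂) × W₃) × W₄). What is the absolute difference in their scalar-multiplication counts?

Order A = (W₁ × ((W₂ × W₃) × W₄)): (W₂ × W₃): 10×10 by 10×9 → 10×9, cost 10·10·9 = 900; ((W₂ × W₃) × W₄): 10×9 by 9×4 → 10×4, cost 10·9·4 = 360; cumulative 1260; (W₁ × ((W₂ × W₃) × W₄)): 14×10 by 10×4 → 14×4, cost 14·10·4 = 560; cumulative 1820. Total 1820.
Order B = (((W₁ × W₂) × W₃) × W₄): (W₁ × W₂): 14×10 by 10×10 → 14×10, cost 14·10·10 = 1400; ((W₁ × W₂) × W₃): 14×10 by 10×9 → 14×9, cost 14·10·9 = 1260; cumulative 2660; (((W₁ × W₂) × W₃) × W₄): 14×9 by 9×4 → 14×4, cost 14·9·4 = 504; cumulative 3164. Total 3164.
Difference: |1820 − 3164| = 1344.

1344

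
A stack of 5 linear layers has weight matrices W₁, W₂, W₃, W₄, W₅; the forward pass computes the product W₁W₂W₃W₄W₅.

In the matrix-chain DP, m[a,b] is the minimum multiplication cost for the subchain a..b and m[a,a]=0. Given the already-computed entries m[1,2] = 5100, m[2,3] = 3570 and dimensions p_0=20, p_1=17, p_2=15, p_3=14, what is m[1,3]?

m[1,3] = min over k∈[1,2] of m[1,k]+m[k+1,3]+p_{0}·p_k·p_{3}.
k=1: 0 + 3570 + 20·17·14 = 8330; k=2: 5100 + 0 + 20·15·14 = 9300.
Minimum: 8330 at k=1.

8330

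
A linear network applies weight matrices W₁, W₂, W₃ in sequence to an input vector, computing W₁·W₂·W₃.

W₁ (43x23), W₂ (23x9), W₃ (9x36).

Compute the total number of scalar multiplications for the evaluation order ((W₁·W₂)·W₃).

22833

(W₁·W₂): 43×23 by 23×9 → 43×9, cost 43·23·9 = 8901
((W₁·W₂)·W₃): 43×9 by 9×36 → 43×36, cost 43·9·36 = 13932; cumulative 22833
Total: 22833 scalar multiplications.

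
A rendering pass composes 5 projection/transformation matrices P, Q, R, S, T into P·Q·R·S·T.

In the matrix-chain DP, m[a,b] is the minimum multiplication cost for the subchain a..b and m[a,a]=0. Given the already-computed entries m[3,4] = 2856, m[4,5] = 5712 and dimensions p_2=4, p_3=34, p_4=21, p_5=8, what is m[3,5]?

3528

m[3,5] = min over k∈[3,4] of m[3,k]+m[k+1,5]+p_{2}·p_k·p_{5}.
k=3: 0 + 5712 + 4·34·8 = 6800; k=4: 2856 + 0 + 4·21·8 = 3528.
Minimum: 3528 at k=4.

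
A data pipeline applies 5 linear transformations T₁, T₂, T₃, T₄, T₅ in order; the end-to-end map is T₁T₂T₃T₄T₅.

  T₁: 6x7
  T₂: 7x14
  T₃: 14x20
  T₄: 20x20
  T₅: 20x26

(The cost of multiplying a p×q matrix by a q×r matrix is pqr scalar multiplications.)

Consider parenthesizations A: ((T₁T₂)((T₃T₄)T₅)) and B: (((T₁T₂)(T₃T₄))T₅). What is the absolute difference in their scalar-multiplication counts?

4664

Order A = ((T₁T₂)((T₃T₄)T₅)): (T₁T₂): 6×7 by 7×14 → 6×14, cost 6·7·14 = 588; (T₃T₄): 14×20 by 20×20 → 14×20, cost 14·20·20 = 5600; ((T₃T₄)T₅): 14×20 by 20×26 → 14×26, cost 14·20·26 = 7280; cumulative 12880; ((T₁T₂)((T₃T₄)T₅)): 6×14 by 14×26 → 6×26, cost 6·14·26 = 2184; cumulative 15652. Total 15652.
Order B = (((T₁T₂)(T₃T₄))T₅): (T₁T₂): 6×7 by 7×14 → 6×14, cost 6·7·14 = 588; (T₃T₄): 14×20 by 20×20 → 14×20, cost 14·20·20 = 5600; ((T₁T₂)(T₃T₄)): 6×14 by 14×20 → 6×20, cost 6·14·20 = 1680; cumulative 7868; (((T₁T₂)(T₃T₄))T₅): 6×20 by 20×26 → 6×26, cost 6·20·26 = 3120; cumulative 10988. Total 10988.
Difference: |15652 − 10988| = 4664.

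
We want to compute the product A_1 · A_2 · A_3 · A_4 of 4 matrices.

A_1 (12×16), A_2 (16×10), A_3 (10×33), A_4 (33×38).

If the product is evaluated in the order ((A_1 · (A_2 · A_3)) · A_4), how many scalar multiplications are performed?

(A_2 · A_3): 16×10 by 10×33 → 16×33, cost 16·10·33 = 5280
(A_1 · (A_2 · A_3)): 12×16 by 16×33 → 12×33, cost 12·16·33 = 6336; cumulative 11616
((A_1 · (A_2 · A_3)) · A_4): 12×33 by 33×38 → 12×38, cost 12·33·38 = 15048; cumulative 26664
Total: 26664 scalar multiplications.

26664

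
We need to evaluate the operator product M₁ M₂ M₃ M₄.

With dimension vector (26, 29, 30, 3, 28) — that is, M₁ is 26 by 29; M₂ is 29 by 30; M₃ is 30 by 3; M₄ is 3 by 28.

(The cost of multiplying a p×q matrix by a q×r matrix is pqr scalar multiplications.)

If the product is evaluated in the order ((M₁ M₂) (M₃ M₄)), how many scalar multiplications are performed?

(M₁ M₂): 26×29 by 29×30 → 26×30, cost 26·29·30 = 22620
(M₃ M₄): 30×3 by 3×28 → 30×28, cost 30·3·28 = 2520
((M₁ M₂) (M₃ M₄)): 26×30 by 30×28 → 26×28, cost 26·30·28 = 21840; cumulative 46980
Total: 46980 scalar multiplications.

46980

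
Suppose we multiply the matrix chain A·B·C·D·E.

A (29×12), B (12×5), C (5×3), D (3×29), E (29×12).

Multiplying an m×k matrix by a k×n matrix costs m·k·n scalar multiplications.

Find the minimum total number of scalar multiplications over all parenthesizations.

Adjacent pairs: AB = 29·12·5 = 1740; BC = 12·5·3 = 180; CD = 5·3·29 = 435; DE = 3·29·12 = 1044.
Length 3: A..C: k=1: 0+180+29·12·3=1224; k=2: 1740+0+29·5·3=2175 → min 1224 | B..D: k=2: 0+435+12·5·29=2175; k=3: 180+0+12·3·29=1224 → min 1224 | C..E: k=3: 0+1044+5·3·12=1224; k=4: 435+0+5·29·12=2175 → min 1224.
Length 4: A..D: k=1: 0+1224+29·12·29=11316; k=2: 1740+435+29·5·29=6380; k=3: 1224+0+29·3·29=3747 → min 3747 | B..E: k=2: 0+1224+12·5·12=1944; k=3: 180+1044+12·3·12=1656; k=4: 1224+0+12·29·12=5400 → min 1656.
Length 5: A..E: k=1: 0+1656+29·12·12=5832; k=2: 1740+1224+29·5·12=4704; k=3: 1224+1044+29·3·12=3312; k=4: 3747+0+29·29·12=13839 → min 3312.
Optimal order: ((A·(B·C))·(D·E)) with cost 3312.

3312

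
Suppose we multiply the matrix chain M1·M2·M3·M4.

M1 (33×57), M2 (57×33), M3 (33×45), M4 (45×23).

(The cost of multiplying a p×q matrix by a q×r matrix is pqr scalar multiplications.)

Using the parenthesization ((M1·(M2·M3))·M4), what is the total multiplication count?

203445

(M2·M3): 57×33 by 33×45 → 57×45, cost 57·33·45 = 84645
(M1·(M2·M3)): 33×57 by 57×45 → 33×45, cost 33·57·45 = 84645; cumulative 169290
((M1·(M2·M3))·M4): 33×45 by 45×23 → 33×23, cost 33·45·23 = 34155; cumulative 203445
Total: 203445 scalar multiplications.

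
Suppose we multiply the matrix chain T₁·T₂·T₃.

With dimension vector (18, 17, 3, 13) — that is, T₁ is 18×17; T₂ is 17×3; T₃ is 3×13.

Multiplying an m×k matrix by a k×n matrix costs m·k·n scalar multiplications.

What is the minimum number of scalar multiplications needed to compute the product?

Order (T₁·(T₂·T₃)): (T₂·T₃): 17×3 by 3×13 → 17×13, cost 17·3·13 = 663; (T₁·(T₂·T₃)): 18×17 by 17×13 → 18×13, cost 18·17·13 = 3978; cumulative 4641. Total 4641.
Order ((T₁·T₂)·T₃): (T₁·T₂): 18×17 by 17×3 → 18×3, cost 18·17·3 = 918; ((T₁·T₂)·T₃): 18×3 by 3×13 → 18×13, cost 18·3·13 = 702; cumulative 1620. Total 1620.
Minimum: 1620.

1620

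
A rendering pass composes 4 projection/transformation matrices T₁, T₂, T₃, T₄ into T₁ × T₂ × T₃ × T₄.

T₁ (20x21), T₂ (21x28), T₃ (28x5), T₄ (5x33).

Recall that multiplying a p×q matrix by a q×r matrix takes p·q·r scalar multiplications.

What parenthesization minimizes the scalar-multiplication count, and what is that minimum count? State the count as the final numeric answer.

Adjacent pairs: T₁T₂ = 20·21·28 = 11760; T₂T₃ = 21·28·5 = 2940; T₃T₄ = 28·5·33 = 4620.
Length 3: T₁..T₃: k=1: 0+2940+20·21·5=5040; k=2: 11760+0+20·28·5=14560 → min 5040 | T₂..T₄: k=2: 0+4620+21·28·33=24024; k=3: 2940+0+21·5·33=6405 → min 6405.
Length 4: T₁..T₄: k=1: 0+6405+20·21·33=20265; k=2: 11760+4620+20·28·33=34860; k=3: 5040+0+20·5·33=8340 → min 8340.
Optimal parenthesization: ((T₁ × (T₂ × T₃)) × T₄) with cost 8340.

8340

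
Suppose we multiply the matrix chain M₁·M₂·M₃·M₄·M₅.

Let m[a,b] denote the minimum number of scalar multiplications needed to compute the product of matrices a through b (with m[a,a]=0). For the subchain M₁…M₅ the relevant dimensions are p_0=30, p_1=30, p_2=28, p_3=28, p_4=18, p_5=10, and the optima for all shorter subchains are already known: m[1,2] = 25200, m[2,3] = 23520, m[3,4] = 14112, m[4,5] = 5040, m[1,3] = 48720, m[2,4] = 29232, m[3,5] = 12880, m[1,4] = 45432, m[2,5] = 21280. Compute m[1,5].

m[1,5] = min over k∈[1,4] of m[1,k]+m[k+1,5]+p_{0}·p_k·p_{5}.
k=1: 0 + 21280 + 30·30·10 = 30280; k=2: 25200 + 12880 + 30·28·10 = 46480; k=3: 48720 + 5040 + 30·28·10 = 62160; k=4: 45432 + 0 + 30·18·10 = 50832.
Minimum: 30280 at k=1.

30280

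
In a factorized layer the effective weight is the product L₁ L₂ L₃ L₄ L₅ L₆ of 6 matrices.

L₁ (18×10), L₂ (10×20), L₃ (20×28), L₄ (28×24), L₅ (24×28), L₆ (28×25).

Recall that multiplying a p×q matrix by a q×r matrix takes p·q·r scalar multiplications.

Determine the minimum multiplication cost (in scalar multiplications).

30540

Adjacent pairs: L₁L₂ = 18·10·20 = 3600; L₂L₃ = 10·20·28 = 5600; L₃L₄ = 20·28·24 = 13440; L₄L₅ = 28·24·28 = 18816; L₅L₆ = 24·28·25 = 16800.
Length 3: L₁..L₃: k=1: 0+5600+18·10·28=10640; k=2: 3600+0+18·20·28=13680 → min 10640 | L₂..L₄: k=2: 0+13440+10·20·24=18240; k=3: 5600+0+10·28·24=12320 → min 12320 | L₃..L₅: k=3: 0+18816+20·28·28=34496; k=4: 13440+0+20·24·28=26880 → min 26880 | L₄..L₆: k=4: 0+16800+28·24·25=33600; k=5: 18816+0+28·28·25=38416 → min 33600.
Length 4: L₁..L₄: k=1: 0+12320+18·10·24=16640; k=2: 3600+13440+18·20·24=25680; k=3: 10640+0+18·28·24=22736 → min 16640 | L₂..L₅: k=2: 0+26880+10·20·28=32480; k=3: 5600+18816+10·28·28=32256; k=4: 12320+0+10·24·28=19040 → min 19040 | L₃..L₆: k=3: 0+33600+20·28·25=47600; k=4: 13440+16800+20·24·25=42240; k=5: 26880+0+20·28·25=40880 → min 40880.
Length 5: L₁..L₅: k=1: 0+19040+18·10·28=24080; k=2: 3600+26880+18·20·28=40560; k=3: 10640+18816+18·28·28=43568; k=4: 16640+0+18·24·28=28736 → min 24080 | L₂..L₆: k=2: 0+40880+10·20·25=45880; k=3: 5600+33600+10·28·25=46200; k=4: 12320+16800+10·24·25=35120; k=5: 19040+0+10·28·25=26040 → min 26040.
Length 6: L₁..L₆: k=1: 0+26040+18·10·25=30540; k=2: 3600+40880+18·20·25=53480; k=3: 10640+33600+18·28·25=56840; k=4: 16640+16800+18·24·25=44240; k=5: 24080+0+18·28·25=36680 → min 30540.
Optimal order: (L₁ ((((L₂ L₃) L₄) L₅) L₆)) with cost 30540.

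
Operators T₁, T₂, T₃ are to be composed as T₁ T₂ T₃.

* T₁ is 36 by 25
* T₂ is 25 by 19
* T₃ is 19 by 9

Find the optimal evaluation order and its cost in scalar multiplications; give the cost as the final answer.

12375

(T₁ (T₂ T₃)): cost 12375.
((T₁ T₂) T₃): cost 23256.
Optimal: (T₁ (T₂ T₃)) with cost 12375.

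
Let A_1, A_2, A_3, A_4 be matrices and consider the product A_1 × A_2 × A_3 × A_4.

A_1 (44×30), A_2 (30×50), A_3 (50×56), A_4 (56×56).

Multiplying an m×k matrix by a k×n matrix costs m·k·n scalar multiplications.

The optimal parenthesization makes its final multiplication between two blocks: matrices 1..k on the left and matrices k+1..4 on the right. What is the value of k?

Adjacent pairs: A_1A_2 = 44·30·50 = 66000; A_2A_3 = 30·50·56 = 84000; A_3A_4 = 50·56·56 = 156800.
Length 3: A_1..A_3: k=1: 0+84000+44·30·56=157920; k=2: 66000+0+44·50·56=189200 → min 157920 | A_2..A_4: k=2: 0+156800+30·50·56=240800; k=3: 84000+0+30·56·56=178080 → min 178080.
Top-level splits: k=1: (A_1..A_1)·(A_2..A_4) → 0+178080+44·30·56 = 252000; k=2: (A_1..A_2)·(A_3..A_4) → 66000+156800+44·50·56 = 346000; k=3: (A_1..A_3)·(A_4..A_4) → 157920+0+44·56·56 = 295904.
Best split is after A_1, i.e. k = 1.

1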